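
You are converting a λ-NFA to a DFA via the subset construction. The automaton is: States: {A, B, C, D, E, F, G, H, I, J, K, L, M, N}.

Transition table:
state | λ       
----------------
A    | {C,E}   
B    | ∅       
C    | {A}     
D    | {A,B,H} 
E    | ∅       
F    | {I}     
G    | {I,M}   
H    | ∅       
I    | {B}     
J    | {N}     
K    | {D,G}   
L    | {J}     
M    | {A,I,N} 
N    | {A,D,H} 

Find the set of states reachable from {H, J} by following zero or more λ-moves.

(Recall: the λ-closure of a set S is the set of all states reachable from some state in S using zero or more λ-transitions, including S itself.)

{A, B, C, D, E, H, J, N}

Start with {H, J}.
From J via λ: add N.
From N via λ: add A, D.
From A via λ: add C, E.
From D via λ: add B.
No new states can be added; the closed set is {A, B, C, D, E, H, J, N}.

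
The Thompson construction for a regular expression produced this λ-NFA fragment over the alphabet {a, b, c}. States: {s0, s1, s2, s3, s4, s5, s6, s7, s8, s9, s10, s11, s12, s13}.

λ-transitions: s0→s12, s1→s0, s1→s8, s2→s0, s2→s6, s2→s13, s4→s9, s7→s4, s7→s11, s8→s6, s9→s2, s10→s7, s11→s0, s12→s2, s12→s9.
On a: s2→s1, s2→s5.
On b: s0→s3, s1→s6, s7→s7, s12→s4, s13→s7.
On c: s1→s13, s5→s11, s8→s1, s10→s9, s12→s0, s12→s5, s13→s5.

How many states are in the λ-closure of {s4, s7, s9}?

Start with {s4, s7, s9}.
From s7 via λ: add s11.
From s9 via λ: add s2.
From s2 via λ: add s0, s6, s13.
From s0 via λ: add s12.
λ-closure = {s0, s2, s4, s6, s7, s9, s11, s12, s13}, which has 9 states.

9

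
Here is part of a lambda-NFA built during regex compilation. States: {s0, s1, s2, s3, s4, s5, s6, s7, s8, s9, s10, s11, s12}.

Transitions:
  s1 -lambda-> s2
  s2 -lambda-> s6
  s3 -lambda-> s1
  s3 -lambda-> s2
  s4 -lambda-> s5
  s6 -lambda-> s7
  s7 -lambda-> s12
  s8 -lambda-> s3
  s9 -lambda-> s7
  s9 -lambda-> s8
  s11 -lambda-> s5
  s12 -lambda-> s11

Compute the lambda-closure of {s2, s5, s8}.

{s1, s2, s3, s5, s6, s7, s8, s11, s12}

Start with {s2, s5, s8}.
From s2 via lambda: add s6.
From s8 via lambda: add s3.
From s3 via lambda: add s1.
From s6 via lambda: add s7.
From s7 via lambda: add s12.
From s12 via lambda: add s11.
No new states can be added; the closed set is {s1, s2, s3, s5, s6, s7, s8, s11, s12}.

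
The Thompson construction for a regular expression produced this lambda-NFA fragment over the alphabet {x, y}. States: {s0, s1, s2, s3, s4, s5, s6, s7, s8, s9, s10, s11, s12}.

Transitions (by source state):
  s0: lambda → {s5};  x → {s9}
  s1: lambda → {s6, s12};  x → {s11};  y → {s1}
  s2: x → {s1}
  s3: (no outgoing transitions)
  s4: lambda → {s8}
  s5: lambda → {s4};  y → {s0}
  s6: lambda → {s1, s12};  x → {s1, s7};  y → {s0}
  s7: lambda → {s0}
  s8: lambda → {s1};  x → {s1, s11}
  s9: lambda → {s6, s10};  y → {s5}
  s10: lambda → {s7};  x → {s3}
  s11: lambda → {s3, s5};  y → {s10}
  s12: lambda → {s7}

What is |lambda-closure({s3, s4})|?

9

Start with {s3, s4}.
From s4 via lambda: add s8.
From s8 via lambda: add s1.
From s1 via lambda: add s6, s12.
From s12 via lambda: add s7.
From s7 via lambda: add s0.
From s0 via lambda: add s5.
lambda-closure = {s0, s1, s3, s4, s5, s6, s7, s8, s12}, which has 9 states.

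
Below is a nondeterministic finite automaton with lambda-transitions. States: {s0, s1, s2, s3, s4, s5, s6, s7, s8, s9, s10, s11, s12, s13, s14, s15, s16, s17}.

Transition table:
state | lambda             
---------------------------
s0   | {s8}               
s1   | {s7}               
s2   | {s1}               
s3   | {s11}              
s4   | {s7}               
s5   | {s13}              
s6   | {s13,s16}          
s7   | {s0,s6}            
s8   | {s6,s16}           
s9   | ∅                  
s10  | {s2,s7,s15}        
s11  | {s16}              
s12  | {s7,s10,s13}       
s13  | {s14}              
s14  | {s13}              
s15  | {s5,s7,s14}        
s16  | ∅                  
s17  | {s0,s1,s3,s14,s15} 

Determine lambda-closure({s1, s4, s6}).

Start with {s1, s4, s6}.
From s1 via lambda: add s7.
From s6 via lambda: add s13, s16.
From s7 via lambda: add s0.
From s13 via lambda: add s14.
From s0 via lambda: add s8.
No new states can be added; the closed set is {s0, s1, s4, s6, s7, s8, s13, s14, s16}.

{s0, s1, s4, s6, s7, s8, s13, s14, s16}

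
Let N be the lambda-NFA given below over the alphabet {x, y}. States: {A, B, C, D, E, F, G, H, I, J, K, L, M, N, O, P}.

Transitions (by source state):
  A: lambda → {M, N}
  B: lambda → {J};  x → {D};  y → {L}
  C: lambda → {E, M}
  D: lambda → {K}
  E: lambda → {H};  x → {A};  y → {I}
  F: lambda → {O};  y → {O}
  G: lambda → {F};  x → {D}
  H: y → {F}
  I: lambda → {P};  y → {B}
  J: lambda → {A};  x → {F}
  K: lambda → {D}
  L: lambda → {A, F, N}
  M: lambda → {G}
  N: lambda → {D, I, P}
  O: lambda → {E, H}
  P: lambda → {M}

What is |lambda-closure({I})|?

8

Start with {I}.
From I via lambda: add P.
From P via lambda: add M.
From M via lambda: add G.
From G via lambda: add F.
From F via lambda: add O.
From O via lambda: add E, H.
lambda-closure = {E, F, G, H, I, M, O, P}, which has 8 states.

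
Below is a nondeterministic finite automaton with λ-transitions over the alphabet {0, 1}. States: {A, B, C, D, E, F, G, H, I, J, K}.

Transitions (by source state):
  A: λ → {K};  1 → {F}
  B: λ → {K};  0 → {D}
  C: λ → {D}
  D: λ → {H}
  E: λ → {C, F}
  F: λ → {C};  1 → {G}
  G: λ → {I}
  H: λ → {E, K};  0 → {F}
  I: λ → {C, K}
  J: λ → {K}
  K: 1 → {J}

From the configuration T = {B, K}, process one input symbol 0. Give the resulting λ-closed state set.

B on 0 → {D}.
No 0-transition from K.
Union after reading 0: {D}.
Now take the λ-closure:
From D via λ: add H.
From H via λ: add E, K.
From E via λ: add C, F.
No new states can be added; the closed set is {C, D, E, F, H, K}.

{C, D, E, F, H, K}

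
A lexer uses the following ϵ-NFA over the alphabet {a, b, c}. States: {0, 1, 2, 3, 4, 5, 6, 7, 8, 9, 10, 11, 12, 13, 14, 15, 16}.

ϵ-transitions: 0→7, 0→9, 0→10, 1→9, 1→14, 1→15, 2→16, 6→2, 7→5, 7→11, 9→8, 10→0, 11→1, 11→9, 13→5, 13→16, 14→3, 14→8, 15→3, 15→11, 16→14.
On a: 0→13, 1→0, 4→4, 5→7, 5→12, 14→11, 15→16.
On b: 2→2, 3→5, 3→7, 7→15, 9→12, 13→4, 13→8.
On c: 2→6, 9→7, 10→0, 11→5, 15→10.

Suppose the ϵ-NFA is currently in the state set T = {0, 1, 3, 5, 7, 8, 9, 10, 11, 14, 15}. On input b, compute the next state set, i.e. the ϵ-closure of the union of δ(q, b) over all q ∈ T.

{1, 3, 5, 7, 8, 9, 11, 12, 14, 15}

3 on b → {5, 7}.
7 on b → {15}.
9 on b → {12}.
No b-transition from 0, 1, 5, 8, 10, 11, 14, 15.
Union after reading b: {5, 7, 12, 15}.
Now take the ϵ-closure:
From 7 via ϵ: add 11.
From 15 via ϵ: add 3.
From 11 via ϵ: add 1, 9.
From 1 via ϵ: add 14.
From 9 via ϵ: add 8.
No new states can be added; the closed set is {1, 3, 5, 7, 8, 9, 11, 12, 14, 15}.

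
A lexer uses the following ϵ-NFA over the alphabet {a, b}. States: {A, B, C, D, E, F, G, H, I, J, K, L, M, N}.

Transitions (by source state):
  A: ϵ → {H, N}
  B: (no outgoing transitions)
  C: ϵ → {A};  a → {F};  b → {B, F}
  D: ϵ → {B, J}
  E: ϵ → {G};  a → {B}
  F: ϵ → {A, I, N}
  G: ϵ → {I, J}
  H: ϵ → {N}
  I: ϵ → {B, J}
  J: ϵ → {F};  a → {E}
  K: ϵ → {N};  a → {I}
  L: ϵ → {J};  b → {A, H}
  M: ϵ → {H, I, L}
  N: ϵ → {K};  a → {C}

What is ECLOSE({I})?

{A, B, F, H, I, J, K, N}

Start with {I}.
From I via ϵ: add B, J.
From J via ϵ: add F.
From F via ϵ: add A, N.
From A via ϵ: add H.
From N via ϵ: add K.
No new states can be added; the closed set is {A, B, F, H, I, J, K, N}.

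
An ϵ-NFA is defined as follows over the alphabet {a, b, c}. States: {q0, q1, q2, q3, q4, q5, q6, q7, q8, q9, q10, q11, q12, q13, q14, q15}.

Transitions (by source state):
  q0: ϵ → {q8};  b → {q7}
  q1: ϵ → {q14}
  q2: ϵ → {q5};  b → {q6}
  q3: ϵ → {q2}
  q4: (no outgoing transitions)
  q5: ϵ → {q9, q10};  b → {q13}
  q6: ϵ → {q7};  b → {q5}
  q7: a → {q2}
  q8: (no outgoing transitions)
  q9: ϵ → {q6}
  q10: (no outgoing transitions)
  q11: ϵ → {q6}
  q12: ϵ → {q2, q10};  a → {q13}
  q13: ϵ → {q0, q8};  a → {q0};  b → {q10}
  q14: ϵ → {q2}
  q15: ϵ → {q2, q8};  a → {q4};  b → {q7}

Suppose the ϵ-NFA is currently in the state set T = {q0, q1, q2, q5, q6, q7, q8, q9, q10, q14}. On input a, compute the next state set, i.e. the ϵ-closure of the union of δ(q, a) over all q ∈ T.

{q2, q5, q6, q7, q9, q10}

q7 on a → {q2}.
No a-transition from q0, q1, q2, q5, q6, q8, q9, q10, q14.
Union after reading a: {q2}.
Now take the ϵ-closure:
From q2 via ϵ: add q5.
From q5 via ϵ: add q9, q10.
From q9 via ϵ: add q6.
From q6 via ϵ: add q7.
No new states can be added; the closed set is {q2, q5, q6, q7, q9, q10}.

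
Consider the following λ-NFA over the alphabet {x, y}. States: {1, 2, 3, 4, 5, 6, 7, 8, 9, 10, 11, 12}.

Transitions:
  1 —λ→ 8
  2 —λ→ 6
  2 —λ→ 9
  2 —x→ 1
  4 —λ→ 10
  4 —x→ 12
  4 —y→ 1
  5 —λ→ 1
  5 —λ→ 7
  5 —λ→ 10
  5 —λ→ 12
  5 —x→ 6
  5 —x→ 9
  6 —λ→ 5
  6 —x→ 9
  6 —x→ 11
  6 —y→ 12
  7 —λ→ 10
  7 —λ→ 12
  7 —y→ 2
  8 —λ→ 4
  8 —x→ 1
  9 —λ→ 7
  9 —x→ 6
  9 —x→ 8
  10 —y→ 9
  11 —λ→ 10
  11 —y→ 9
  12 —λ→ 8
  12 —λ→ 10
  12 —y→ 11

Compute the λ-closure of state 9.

{4, 7, 8, 9, 10, 12}

Start with {9}.
From 9 via λ: add 7.
From 7 via λ: add 10, 12.
From 12 via λ: add 8.
From 8 via λ: add 4.
No new states can be added; the closed set is {4, 7, 8, 9, 10, 12}.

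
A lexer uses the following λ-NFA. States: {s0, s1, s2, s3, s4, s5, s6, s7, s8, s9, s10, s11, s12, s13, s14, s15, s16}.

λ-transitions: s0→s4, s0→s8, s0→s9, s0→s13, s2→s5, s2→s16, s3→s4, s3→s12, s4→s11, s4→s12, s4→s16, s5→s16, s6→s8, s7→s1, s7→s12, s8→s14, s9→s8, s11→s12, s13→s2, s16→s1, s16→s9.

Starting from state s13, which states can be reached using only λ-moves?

Start with {s13}.
From s13 via λ: add s2.
From s2 via λ: add s5, s16.
From s16 via λ: add s1, s9.
From s9 via λ: add s8.
From s8 via λ: add s14.
No new states can be added; the closed set is {s1, s2, s5, s8, s9, s13, s14, s16}.

{s1, s2, s5, s8, s9, s13, s14, s16}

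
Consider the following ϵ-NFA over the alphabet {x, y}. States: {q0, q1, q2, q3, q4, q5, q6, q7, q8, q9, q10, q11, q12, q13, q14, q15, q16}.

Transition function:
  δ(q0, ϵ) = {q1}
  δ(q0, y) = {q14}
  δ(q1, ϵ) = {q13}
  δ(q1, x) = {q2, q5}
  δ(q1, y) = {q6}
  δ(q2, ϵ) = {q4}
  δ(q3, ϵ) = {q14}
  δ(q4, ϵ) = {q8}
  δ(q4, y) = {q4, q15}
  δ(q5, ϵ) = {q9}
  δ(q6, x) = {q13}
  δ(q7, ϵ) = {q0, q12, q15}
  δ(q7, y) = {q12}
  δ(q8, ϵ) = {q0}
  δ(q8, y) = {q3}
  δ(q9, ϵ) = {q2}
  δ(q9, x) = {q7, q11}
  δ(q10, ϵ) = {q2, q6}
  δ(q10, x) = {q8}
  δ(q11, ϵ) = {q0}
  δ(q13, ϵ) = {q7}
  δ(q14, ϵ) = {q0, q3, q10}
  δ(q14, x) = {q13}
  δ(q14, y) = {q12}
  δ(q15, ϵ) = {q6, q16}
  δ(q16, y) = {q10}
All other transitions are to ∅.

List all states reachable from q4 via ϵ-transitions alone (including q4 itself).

{q0, q1, q4, q6, q7, q8, q12, q13, q15, q16}

Start with {q4}.
From q4 via ϵ: add q8.
From q8 via ϵ: add q0.
From q0 via ϵ: add q1.
From q1 via ϵ: add q13.
From q13 via ϵ: add q7.
From q7 via ϵ: add q12, q15.
From q15 via ϵ: add q6, q16.
No new states can be added; the closed set is {q0, q1, q4, q6, q7, q8, q12, q13, q15, q16}.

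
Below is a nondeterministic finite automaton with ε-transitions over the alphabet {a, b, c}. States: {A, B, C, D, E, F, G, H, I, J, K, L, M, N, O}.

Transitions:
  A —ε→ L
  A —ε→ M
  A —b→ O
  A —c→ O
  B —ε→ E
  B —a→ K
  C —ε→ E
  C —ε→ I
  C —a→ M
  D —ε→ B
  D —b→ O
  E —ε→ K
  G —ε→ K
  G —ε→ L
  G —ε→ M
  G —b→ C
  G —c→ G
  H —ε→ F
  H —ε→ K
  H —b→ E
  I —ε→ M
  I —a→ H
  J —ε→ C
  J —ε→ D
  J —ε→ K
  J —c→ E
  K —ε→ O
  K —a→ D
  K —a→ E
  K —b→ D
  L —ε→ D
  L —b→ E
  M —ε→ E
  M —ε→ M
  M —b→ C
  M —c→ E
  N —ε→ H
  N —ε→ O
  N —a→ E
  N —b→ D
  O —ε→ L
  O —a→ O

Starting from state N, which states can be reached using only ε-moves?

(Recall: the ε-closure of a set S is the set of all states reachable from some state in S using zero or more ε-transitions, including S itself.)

Start with {N}.
From N via ε: add H, O.
From H via ε: add F, K.
From O via ε: add L.
From L via ε: add D.
From D via ε: add B.
From B via ε: add E.
No new states can be added; the closed set is {B, D, E, F, H, K, L, N, O}.

{B, D, E, F, H, K, L, N, O}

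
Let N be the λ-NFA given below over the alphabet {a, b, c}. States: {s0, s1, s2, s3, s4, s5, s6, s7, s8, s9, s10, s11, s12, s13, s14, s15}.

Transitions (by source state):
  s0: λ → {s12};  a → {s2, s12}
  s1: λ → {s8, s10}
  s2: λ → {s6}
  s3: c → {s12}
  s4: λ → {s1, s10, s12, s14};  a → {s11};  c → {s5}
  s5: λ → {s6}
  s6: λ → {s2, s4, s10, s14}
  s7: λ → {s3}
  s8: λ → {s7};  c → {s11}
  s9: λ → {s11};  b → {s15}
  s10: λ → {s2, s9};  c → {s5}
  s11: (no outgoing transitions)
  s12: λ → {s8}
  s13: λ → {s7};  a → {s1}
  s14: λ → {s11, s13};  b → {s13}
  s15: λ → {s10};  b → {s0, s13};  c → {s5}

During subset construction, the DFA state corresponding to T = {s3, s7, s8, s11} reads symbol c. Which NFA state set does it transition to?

{s3, s7, s8, s11, s12}

s3 on c → {s12}.
s8 on c → {s11}.
No c-transition from s7, s11.
Union after reading c: {s11, s12}.
Now take the λ-closure:
From s12 via λ: add s8.
From s8 via λ: add s7.
From s7 via λ: add s3.
No new states can be added; the closed set is {s3, s7, s8, s11, s12}.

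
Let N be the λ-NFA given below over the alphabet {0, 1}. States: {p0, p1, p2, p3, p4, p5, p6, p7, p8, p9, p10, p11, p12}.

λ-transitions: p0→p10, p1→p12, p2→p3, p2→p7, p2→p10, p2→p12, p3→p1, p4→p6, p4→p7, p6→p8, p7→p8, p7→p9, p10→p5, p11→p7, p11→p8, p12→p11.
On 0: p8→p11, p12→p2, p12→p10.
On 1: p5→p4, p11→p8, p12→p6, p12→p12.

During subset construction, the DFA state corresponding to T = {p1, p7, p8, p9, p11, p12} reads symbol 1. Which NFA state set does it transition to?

p11 on 1 → {p8}.
p12 on 1 → {p6, p12}.
No 1-transition from p1, p7, p8, p9.
Union after reading 1: {p6, p8, p12}.
Now take the λ-closure:
From p12 via λ: add p11.
From p11 via λ: add p7.
From p7 via λ: add p9.
No new states can be added; the closed set is {p6, p7, p8, p9, p11, p12}.

{p6, p7, p8, p9, p11, p12}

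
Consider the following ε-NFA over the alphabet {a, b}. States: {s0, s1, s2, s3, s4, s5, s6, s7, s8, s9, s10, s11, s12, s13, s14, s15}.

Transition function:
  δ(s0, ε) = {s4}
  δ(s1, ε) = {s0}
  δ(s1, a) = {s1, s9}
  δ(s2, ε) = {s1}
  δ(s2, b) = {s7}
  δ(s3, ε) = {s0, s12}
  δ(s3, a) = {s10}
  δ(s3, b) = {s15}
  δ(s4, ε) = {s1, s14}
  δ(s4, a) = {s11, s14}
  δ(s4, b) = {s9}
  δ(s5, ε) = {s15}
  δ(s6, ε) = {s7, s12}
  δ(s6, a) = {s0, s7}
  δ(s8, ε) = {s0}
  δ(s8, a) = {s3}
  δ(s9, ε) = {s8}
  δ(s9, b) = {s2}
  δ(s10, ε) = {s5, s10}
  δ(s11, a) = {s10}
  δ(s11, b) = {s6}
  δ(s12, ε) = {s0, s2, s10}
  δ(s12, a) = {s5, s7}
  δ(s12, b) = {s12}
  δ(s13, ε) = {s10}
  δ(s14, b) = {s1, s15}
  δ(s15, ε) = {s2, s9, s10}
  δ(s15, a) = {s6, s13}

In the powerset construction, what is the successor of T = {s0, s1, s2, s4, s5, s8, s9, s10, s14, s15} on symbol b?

s2 on b → {s7}.
s4 on b → {s9}.
s9 on b → {s2}.
s14 on b → {s1, s15}.
No b-transition from s0, s1, s5, s8, s10, s15.
Union after reading b: {s1, s2, s7, s9, s15}.
Now take the ε-closure:
From s1 via ε: add s0.
From s9 via ε: add s8.
From s15 via ε: add s10.
From s0 via ε: add s4.
From s10 via ε: add s5.
From s4 via ε: add s14.
No new states can be added; the closed set is {s0, s1, s2, s4, s5, s7, s8, s9, s10, s14, s15}.

{s0, s1, s2, s4, s5, s7, s8, s9, s10, s14, s15}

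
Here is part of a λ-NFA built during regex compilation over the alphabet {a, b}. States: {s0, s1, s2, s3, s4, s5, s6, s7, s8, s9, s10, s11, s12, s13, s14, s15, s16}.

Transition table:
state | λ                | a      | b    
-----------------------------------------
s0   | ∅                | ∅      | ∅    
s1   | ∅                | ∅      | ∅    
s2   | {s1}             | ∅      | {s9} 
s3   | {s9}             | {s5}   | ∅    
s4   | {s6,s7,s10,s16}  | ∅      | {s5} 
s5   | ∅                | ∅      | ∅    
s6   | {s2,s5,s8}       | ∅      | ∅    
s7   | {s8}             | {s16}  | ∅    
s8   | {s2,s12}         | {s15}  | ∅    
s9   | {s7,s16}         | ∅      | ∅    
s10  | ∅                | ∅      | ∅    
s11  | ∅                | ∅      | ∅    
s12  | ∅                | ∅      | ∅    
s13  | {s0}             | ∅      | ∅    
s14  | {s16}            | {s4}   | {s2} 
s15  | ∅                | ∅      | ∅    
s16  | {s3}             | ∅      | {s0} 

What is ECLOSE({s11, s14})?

Start with {s11, s14}.
From s14 via λ: add s16.
From s16 via λ: add s3.
From s3 via λ: add s9.
From s9 via λ: add s7.
From s7 via λ: add s8.
From s8 via λ: add s2, s12.
From s2 via λ: add s1.
No new states can be added; the closed set is {s1, s2, s3, s7, s8, s9, s11, s12, s14, s16}.

{s1, s2, s3, s7, s8, s9, s11, s12, s14, s16}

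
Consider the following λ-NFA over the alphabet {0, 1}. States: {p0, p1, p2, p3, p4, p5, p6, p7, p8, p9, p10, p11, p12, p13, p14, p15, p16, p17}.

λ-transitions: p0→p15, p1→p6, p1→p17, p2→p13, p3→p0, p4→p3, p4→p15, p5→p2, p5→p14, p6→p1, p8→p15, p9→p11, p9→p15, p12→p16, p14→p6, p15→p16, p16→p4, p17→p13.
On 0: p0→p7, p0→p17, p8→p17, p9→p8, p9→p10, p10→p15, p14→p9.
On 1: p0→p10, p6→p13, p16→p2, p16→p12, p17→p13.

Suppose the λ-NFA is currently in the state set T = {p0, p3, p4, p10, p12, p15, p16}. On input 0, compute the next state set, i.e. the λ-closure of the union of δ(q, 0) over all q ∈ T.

p0 on 0 → {p7, p17}.
p10 on 0 → {p15}.
No 0-transition from p3, p4, p12, p15, p16.
Union after reading 0: {p7, p15, p17}.
Now take the λ-closure:
From p15 via λ: add p16.
From p17 via λ: add p13.
From p16 via λ: add p4.
From p4 via λ: add p3.
From p3 via λ: add p0.
No new states can be added; the closed set is {p0, p3, p4, p7, p13, p15, p16, p17}.

{p0, p3, p4, p7, p13, p15, p16, p17}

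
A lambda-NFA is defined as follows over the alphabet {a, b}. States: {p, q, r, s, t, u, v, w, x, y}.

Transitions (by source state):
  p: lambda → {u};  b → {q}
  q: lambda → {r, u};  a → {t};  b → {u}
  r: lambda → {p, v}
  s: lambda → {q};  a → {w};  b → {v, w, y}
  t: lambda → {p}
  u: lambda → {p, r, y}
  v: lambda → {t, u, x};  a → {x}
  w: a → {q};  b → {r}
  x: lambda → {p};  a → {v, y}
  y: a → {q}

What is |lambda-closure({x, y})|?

Start with {x, y}.
From x via lambda: add p.
From p via lambda: add u.
From u via lambda: add r.
From r via lambda: add v.
From v via lambda: add t.
lambda-closure = {p, r, t, u, v, x, y}, which has 7 states.

7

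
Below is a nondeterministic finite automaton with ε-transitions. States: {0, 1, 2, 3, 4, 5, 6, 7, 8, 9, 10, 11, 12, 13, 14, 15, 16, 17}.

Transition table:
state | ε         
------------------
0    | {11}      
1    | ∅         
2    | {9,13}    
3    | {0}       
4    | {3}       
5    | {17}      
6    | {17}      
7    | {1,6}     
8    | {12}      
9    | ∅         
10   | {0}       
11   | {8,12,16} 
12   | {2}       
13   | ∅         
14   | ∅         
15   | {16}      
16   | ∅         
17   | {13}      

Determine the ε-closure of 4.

{0, 2, 3, 4, 8, 9, 11, 12, 13, 16}

Start with {4}.
From 4 via ε: add 3.
From 3 via ε: add 0.
From 0 via ε: add 11.
From 11 via ε: add 8, 12, 16.
From 12 via ε: add 2.
From 2 via ε: add 9, 13.
No new states can be added; the closed set is {0, 2, 3, 4, 8, 9, 11, 12, 13, 16}.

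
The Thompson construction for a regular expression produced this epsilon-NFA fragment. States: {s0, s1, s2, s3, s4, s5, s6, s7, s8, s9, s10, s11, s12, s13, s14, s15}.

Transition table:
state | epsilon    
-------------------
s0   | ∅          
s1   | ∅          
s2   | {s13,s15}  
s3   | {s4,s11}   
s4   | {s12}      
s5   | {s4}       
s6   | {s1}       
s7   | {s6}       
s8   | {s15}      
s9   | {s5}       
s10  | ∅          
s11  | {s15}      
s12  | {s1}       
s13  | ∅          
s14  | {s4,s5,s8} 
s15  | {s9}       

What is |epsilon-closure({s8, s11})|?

Start with {s8, s11}.
From s8 via epsilon: add s15.
From s15 via epsilon: add s9.
From s9 via epsilon: add s5.
From s5 via epsilon: add s4.
From s4 via epsilon: add s12.
From s12 via epsilon: add s1.
epsilon-closure = {s1, s4, s5, s8, s9, s11, s12, s15}, which has 8 states.

8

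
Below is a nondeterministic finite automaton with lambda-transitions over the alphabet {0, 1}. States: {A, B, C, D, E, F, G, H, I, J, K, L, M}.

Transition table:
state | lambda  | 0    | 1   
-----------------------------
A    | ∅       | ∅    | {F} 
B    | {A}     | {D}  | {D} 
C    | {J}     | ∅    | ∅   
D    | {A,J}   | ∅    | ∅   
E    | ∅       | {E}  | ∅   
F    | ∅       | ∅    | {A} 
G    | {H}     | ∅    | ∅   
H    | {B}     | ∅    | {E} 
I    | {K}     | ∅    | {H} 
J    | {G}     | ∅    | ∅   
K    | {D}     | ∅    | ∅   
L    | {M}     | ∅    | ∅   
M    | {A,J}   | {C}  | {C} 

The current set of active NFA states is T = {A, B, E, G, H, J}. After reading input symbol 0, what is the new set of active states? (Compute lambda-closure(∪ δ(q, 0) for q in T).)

{A, B, D, E, G, H, J}

B on 0 → {D}.
E on 0 → {E}.
No 0-transition from A, G, H, J.
Union after reading 0: {D, E}.
Now take the lambda-closure:
From D via lambda: add A, J.
From J via lambda: add G.
From G via lambda: add H.
From H via lambda: add B.
No new states can be added; the closed set is {A, B, D, E, G, H, J}.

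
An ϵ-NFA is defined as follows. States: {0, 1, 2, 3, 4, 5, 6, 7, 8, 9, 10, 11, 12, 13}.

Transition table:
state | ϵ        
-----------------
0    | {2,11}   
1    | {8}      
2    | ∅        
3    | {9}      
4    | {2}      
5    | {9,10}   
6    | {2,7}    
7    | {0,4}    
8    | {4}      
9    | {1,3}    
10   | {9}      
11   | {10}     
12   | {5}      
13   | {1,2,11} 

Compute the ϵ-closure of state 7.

{0, 1, 2, 3, 4, 7, 8, 9, 10, 11}

Start with {7}.
From 7 via ϵ: add 0, 4.
From 0 via ϵ: add 2, 11.
From 11 via ϵ: add 10.
From 10 via ϵ: add 9.
From 9 via ϵ: add 1, 3.
From 1 via ϵ: add 8.
No new states can be added; the closed set is {0, 1, 2, 3, 4, 7, 8, 9, 10, 11}.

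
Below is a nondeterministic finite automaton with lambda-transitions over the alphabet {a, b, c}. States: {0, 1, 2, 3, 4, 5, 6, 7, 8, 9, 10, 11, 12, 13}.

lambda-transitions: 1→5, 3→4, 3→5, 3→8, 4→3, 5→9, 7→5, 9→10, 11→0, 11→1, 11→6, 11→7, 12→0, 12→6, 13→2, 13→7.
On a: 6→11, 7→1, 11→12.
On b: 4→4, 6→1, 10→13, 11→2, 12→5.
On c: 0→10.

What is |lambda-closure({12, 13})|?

Start with {12, 13}.
From 12 via lambda: add 0, 6.
From 13 via lambda: add 2, 7.
From 7 via lambda: add 5.
From 5 via lambda: add 9.
From 9 via lambda: add 10.
lambda-closure = {0, 2, 5, 6, 7, 9, 10, 12, 13}, which has 9 states.

9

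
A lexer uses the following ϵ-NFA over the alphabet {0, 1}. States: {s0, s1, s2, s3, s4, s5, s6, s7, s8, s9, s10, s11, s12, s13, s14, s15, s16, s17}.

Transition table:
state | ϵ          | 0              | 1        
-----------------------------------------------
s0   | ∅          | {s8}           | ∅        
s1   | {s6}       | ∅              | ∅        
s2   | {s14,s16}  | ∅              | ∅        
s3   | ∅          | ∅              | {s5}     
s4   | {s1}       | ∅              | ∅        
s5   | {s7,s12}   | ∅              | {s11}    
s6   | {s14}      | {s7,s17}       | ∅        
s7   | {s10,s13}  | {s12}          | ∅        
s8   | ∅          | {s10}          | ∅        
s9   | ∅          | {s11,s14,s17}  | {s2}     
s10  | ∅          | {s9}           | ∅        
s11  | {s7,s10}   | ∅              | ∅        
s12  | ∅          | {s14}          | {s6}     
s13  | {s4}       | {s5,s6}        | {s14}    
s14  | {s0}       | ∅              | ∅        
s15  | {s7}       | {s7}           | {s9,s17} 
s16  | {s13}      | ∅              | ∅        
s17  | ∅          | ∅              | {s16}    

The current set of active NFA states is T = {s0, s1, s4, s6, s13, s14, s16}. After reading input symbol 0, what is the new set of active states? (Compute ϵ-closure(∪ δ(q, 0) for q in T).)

s0 on 0 → {s8}.
s6 on 0 → {s7, s17}.
s13 on 0 → {s5, s6}.
No 0-transition from s1, s4, s14, s16.
Union after reading 0: {s5, s6, s7, s8, s17}.
Now take the ϵ-closure:
From s5 via ϵ: add s12.
From s6 via ϵ: add s14.
From s7 via ϵ: add s10, s13.
From s13 via ϵ: add s4.
From s14 via ϵ: add s0.
From s4 via ϵ: add s1.
No new states can be added; the closed set is {s0, s1, s4, s5, s6, s7, s8, s10, s12, s13, s14, s17}.

{s0, s1, s4, s5, s6, s7, s8, s10, s12, s13, s14, s17}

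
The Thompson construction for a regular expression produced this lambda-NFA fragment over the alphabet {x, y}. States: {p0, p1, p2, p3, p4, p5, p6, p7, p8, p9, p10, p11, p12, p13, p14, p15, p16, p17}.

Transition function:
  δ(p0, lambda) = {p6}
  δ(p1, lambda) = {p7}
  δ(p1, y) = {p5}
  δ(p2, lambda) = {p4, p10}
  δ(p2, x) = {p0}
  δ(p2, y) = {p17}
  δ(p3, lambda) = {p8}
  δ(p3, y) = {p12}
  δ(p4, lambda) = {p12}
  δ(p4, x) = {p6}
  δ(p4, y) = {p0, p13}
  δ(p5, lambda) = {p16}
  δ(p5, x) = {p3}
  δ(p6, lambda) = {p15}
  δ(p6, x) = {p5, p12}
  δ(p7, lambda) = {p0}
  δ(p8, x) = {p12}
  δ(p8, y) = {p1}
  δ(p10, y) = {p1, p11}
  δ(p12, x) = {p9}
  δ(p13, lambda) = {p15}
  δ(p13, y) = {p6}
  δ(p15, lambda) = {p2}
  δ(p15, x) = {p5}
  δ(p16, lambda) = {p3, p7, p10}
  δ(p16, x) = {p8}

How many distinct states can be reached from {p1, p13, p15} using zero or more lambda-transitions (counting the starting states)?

10

Start with {p1, p13, p15}.
From p1 via lambda: add p7.
From p15 via lambda: add p2.
From p2 via lambda: add p4, p10.
From p7 via lambda: add p0.
From p0 via lambda: add p6.
From p4 via lambda: add p12.
lambda-closure = {p0, p1, p2, p4, p6, p7, p10, p12, p13, p15}, which has 10 states.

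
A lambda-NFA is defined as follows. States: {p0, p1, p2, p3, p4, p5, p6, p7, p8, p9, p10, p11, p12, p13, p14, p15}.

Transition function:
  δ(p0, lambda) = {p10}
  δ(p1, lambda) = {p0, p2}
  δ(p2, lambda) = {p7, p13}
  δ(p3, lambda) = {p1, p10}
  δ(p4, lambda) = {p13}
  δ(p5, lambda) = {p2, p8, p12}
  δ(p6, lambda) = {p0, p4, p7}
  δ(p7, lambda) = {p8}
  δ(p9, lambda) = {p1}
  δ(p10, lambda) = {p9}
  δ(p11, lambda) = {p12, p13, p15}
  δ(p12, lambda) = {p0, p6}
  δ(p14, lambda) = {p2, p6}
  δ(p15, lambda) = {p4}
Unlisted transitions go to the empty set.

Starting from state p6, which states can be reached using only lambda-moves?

Start with {p6}.
From p6 via lambda: add p0, p4, p7.
From p0 via lambda: add p10.
From p4 via lambda: add p13.
From p7 via lambda: add p8.
From p10 via lambda: add p9.
From p9 via lambda: add p1.
From p1 via lambda: add p2.
No new states can be added; the closed set is {p0, p1, p2, p4, p6, p7, p8, p9, p10, p13}.

{p0, p1, p2, p4, p6, p7, p8, p9, p10, p13}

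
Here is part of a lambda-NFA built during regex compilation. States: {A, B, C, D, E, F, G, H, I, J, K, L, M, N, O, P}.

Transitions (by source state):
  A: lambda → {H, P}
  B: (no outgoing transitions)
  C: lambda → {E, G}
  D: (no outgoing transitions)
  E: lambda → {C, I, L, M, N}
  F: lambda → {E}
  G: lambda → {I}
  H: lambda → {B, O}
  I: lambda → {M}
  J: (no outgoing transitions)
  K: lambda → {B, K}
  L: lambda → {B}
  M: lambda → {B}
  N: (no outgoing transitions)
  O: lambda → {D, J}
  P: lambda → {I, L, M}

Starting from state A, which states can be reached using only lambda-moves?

{A, B, D, H, I, J, L, M, O, P}

Start with {A}.
From A via lambda: add H, P.
From H via lambda: add B, O.
From P via lambda: add I, L, M.
From O via lambda: add D, J.
No new states can be added; the closed set is {A, B, D, H, I, J, L, M, O, P}.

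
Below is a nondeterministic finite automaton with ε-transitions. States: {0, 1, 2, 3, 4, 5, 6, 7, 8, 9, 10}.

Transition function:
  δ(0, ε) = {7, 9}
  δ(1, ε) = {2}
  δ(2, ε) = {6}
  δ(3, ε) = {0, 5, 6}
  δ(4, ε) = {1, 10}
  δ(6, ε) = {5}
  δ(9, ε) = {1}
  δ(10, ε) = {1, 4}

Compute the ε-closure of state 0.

Start with {0}.
From 0 via ε: add 7, 9.
From 9 via ε: add 1.
From 1 via ε: add 2.
From 2 via ε: add 6.
From 6 via ε: add 5.
No new states can be added; the closed set is {0, 1, 2, 5, 6, 7, 9}.

{0, 1, 2, 5, 6, 7, 9}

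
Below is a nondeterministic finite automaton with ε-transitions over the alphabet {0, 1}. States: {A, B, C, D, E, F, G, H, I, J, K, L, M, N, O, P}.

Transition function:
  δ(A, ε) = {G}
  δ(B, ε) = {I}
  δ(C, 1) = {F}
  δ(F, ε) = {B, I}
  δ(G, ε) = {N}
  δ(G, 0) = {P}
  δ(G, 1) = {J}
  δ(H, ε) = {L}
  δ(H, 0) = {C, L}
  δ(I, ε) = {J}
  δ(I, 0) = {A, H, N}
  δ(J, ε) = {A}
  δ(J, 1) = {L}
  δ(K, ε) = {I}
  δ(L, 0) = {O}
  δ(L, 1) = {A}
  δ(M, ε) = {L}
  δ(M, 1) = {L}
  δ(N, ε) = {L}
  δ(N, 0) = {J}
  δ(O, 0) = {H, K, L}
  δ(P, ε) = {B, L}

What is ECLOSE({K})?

{A, G, I, J, K, L, N}

Start with {K}.
From K via ε: add I.
From I via ε: add J.
From J via ε: add A.
From A via ε: add G.
From G via ε: add N.
From N via ε: add L.
No new states can be added; the closed set is {A, G, I, J, K, L, N}.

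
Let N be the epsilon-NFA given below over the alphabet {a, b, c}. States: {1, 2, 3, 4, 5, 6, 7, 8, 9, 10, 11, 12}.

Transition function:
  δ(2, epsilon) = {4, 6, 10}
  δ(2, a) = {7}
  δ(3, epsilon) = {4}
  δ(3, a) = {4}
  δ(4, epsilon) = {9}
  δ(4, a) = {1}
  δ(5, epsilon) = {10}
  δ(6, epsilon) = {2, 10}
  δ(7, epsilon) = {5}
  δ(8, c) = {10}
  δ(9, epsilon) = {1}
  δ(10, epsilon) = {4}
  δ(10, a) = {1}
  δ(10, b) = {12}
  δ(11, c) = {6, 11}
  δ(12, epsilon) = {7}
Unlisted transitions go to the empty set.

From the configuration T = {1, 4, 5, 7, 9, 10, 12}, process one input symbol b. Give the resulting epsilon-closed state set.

10 on b → {12}.
No b-transition from 1, 4, 5, 7, 9, 12.
Union after reading b: {12}.
Now take the epsilon-closure:
From 12 via epsilon: add 7.
From 7 via epsilon: add 5.
From 5 via epsilon: add 10.
From 10 via epsilon: add 4.
From 4 via epsilon: add 9.
From 9 via epsilon: add 1.
No new states can be added; the closed set is {1, 4, 5, 7, 9, 10, 12}.

{1, 4, 5, 7, 9, 10, 12}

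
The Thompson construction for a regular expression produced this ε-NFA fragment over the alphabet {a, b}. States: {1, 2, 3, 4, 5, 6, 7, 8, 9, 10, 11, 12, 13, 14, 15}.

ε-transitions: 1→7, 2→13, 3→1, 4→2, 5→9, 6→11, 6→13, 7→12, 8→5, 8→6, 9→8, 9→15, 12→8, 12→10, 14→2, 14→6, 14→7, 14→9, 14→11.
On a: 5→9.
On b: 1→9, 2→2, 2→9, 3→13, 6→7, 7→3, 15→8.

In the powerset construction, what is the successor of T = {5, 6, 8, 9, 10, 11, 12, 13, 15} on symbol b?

6 on b → {7}.
15 on b → {8}.
No b-transition from 5, 8, 9, 10, 11, 12, 13.
Union after reading b: {7, 8}.
Now take the ε-closure:
From 7 via ε: add 12.
From 8 via ε: add 5, 6.
From 5 via ε: add 9.
From 6 via ε: add 11, 13.
From 12 via ε: add 10.
From 9 via ε: add 15.
No new states can be added; the closed set is {5, 6, 7, 8, 9, 10, 11, 12, 13, 15}.

{5, 6, 7, 8, 9, 10, 11, 12, 13, 15}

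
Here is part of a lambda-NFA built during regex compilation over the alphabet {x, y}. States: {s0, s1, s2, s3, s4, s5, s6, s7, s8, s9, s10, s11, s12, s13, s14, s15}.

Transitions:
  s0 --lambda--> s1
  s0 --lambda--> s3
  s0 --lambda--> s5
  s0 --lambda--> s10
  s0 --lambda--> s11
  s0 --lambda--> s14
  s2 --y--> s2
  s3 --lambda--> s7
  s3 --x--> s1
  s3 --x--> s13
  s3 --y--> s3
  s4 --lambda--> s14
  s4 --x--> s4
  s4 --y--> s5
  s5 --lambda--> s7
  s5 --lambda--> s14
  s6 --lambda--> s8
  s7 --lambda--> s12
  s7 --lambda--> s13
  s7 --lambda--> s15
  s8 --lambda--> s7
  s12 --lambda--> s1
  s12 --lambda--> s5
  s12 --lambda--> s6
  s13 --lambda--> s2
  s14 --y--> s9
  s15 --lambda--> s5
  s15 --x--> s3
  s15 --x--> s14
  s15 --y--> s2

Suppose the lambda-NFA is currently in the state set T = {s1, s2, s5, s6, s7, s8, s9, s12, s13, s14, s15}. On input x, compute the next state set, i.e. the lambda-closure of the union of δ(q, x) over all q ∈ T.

s15 on x → {s3, s14}.
No x-transition from s1, s2, s5, s6, s7, s8, s9, s12, s13, s14.
Union after reading x: {s3, s14}.
Now take the lambda-closure:
From s3 via lambda: add s7.
From s7 via lambda: add s12, s13, s15.
From s12 via lambda: add s1, s5, s6.
From s13 via lambda: add s2.
From s6 via lambda: add s8.
No new states can be added; the closed set is {s1, s2, s3, s5, s6, s7, s8, s12, s13, s14, s15}.

{s1, s2, s3, s5, s6, s7, s8, s12, s13, s14, s15}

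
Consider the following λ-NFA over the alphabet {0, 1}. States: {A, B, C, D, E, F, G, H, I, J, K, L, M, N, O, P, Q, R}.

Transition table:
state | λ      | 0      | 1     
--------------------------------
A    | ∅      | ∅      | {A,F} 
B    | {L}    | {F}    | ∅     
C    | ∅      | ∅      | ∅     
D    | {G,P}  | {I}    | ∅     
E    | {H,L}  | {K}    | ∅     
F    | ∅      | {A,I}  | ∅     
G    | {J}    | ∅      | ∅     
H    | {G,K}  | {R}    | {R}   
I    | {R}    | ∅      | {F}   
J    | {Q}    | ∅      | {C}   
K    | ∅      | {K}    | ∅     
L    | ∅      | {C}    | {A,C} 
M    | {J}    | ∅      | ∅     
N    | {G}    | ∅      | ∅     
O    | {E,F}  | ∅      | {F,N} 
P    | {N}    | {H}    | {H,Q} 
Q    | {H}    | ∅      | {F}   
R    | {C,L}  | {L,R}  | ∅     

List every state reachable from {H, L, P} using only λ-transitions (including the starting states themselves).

{G, H, J, K, L, N, P, Q}

Start with {H, L, P}.
From H via λ: add G, K.
From P via λ: add N.
From G via λ: add J.
From J via λ: add Q.
No new states can be added; the closed set is {G, H, J, K, L, N, P, Q}.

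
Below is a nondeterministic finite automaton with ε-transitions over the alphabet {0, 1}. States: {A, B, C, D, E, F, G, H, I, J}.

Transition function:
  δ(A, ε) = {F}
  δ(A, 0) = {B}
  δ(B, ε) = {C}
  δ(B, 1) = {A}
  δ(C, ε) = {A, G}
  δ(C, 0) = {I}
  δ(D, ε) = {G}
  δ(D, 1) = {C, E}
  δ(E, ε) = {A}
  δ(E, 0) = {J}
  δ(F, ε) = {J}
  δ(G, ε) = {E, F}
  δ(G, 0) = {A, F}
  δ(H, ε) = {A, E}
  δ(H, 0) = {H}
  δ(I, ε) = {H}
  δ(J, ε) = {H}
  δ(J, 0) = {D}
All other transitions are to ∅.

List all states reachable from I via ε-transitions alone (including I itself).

Start with {I}.
From I via ε: add H.
From H via ε: add A, E.
From A via ε: add F.
From F via ε: add J.
No new states can be added; the closed set is {A, E, F, H, I, J}.

{A, E, F, H, I, J}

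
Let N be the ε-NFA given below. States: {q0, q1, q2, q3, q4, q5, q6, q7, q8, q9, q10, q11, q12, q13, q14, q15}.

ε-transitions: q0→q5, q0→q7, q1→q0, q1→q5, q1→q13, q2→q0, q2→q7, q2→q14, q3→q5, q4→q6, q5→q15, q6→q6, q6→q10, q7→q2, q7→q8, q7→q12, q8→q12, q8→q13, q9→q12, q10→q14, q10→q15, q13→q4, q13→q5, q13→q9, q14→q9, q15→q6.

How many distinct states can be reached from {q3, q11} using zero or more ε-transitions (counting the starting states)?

Start with {q3, q11}.
From q3 via ε: add q5.
From q5 via ε: add q15.
From q15 via ε: add q6.
From q6 via ε: add q10.
From q10 via ε: add q14.
From q14 via ε: add q9.
From q9 via ε: add q12.
ε-closure = {q3, q5, q6, q9, q10, q11, q12, q14, q15}, which has 9 states.

9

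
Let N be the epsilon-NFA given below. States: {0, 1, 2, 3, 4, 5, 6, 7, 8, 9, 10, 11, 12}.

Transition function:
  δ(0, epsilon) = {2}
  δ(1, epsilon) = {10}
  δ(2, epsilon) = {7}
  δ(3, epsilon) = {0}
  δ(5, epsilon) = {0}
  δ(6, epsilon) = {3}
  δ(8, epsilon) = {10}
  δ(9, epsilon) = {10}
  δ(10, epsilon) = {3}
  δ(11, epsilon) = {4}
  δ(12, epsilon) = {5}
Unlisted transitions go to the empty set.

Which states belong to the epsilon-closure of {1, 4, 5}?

{0, 1, 2, 3, 4, 5, 7, 10}

Start with {1, 4, 5}.
From 1 via epsilon: add 10.
From 5 via epsilon: add 0.
From 0 via epsilon: add 2.
From 10 via epsilon: add 3.
From 2 via epsilon: add 7.
No new states can be added; the closed set is {0, 1, 2, 3, 4, 5, 7, 10}.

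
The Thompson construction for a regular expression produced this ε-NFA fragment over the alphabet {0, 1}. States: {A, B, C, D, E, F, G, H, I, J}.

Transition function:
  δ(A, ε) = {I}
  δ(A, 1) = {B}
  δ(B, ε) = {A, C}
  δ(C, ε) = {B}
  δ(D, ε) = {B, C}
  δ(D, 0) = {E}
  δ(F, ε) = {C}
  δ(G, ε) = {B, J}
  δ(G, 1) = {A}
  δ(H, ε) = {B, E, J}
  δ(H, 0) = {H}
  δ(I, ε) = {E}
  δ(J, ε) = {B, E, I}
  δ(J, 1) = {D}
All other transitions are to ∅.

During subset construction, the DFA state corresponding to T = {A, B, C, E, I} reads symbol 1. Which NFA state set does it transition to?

{A, B, C, E, I}

A on 1 → {B}.
No 1-transition from B, C, E, I.
Union after reading 1: {B}.
Now take the ε-closure:
From B via ε: add A, C.
From A via ε: add I.
From I via ε: add E.
No new states can be added; the closed set is {A, B, C, E, I}.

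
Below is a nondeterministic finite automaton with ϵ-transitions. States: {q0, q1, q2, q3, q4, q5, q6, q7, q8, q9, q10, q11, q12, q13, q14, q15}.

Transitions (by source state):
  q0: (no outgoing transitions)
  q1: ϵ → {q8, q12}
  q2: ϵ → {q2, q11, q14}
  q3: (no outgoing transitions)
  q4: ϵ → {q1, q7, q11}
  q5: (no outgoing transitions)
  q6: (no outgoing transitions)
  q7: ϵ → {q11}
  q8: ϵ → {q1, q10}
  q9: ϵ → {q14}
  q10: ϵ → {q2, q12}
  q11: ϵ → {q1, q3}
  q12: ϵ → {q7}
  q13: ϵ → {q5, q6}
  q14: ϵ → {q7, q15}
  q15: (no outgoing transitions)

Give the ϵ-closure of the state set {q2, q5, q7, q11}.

{q1, q2, q3, q5, q7, q8, q10, q11, q12, q14, q15}

Start with {q2, q5, q7, q11}.
From q2 via ϵ: add q14.
From q11 via ϵ: add q1, q3.
From q1 via ϵ: add q8, q12.
From q14 via ϵ: add q15.
From q8 via ϵ: add q10.
No new states can be added; the closed set is {q1, q2, q3, q5, q7, q8, q10, q11, q12, q14, q15}.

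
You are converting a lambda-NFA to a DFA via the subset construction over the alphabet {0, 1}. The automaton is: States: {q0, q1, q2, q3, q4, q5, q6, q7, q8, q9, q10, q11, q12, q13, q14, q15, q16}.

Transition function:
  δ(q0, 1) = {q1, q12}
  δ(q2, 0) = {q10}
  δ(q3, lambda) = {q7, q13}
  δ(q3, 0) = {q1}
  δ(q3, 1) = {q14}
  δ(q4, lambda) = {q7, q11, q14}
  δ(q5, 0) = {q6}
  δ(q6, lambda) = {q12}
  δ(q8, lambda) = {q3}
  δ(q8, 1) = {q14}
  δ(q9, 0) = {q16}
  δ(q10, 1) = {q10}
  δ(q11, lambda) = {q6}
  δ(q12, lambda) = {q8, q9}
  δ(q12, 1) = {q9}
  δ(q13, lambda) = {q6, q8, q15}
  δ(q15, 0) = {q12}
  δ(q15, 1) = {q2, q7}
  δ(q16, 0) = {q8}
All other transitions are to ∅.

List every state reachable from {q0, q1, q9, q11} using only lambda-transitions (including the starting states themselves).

Start with {q0, q1, q9, q11}.
From q11 via lambda: add q6.
From q6 via lambda: add q12.
From q12 via lambda: add q8.
From q8 via lambda: add q3.
From q3 via lambda: add q7, q13.
From q13 via lambda: add q15.
No new states can be added; the closed set is {q0, q1, q3, q6, q7, q8, q9, q11, q12, q13, q15}.

{q0, q1, q3, q6, q7, q8, q9, q11, q12, q13, q15}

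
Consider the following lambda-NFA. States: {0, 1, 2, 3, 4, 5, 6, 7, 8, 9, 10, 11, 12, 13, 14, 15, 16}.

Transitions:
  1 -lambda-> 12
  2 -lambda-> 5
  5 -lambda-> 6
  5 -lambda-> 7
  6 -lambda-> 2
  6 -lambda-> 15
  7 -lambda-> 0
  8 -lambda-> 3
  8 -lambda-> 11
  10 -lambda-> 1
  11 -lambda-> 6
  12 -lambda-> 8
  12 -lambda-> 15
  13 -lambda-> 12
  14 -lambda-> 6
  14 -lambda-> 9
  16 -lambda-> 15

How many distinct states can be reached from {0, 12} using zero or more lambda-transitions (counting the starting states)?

10

Start with {0, 12}.
From 12 via lambda: add 8, 15.
From 8 via lambda: add 3, 11.
From 11 via lambda: add 6.
From 6 via lambda: add 2.
From 2 via lambda: add 5.
From 5 via lambda: add 7.
lambda-closure = {0, 2, 3, 5, 6, 7, 8, 11, 12, 15}, which has 10 states.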